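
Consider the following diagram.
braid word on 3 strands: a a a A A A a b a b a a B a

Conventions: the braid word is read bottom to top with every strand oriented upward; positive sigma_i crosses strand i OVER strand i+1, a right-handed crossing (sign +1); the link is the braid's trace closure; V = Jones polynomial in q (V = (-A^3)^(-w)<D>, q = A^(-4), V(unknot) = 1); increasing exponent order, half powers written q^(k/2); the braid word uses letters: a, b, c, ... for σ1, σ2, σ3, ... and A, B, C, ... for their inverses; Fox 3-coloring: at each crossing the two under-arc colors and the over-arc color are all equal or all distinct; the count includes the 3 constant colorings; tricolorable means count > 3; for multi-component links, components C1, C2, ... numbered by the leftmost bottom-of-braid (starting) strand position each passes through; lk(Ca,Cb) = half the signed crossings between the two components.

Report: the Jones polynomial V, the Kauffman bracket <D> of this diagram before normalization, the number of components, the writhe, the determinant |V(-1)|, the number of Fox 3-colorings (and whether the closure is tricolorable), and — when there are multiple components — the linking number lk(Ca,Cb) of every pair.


Jones polynomial: V(q) = q^2 + 2q^4 - 2q^5 + q^6 - 2q^7 + q^8
<D> = A^-14 - 2A^-10 + A^-6 - 2A^-2 + 2A^2 + A^10; writhe +6
components 1, writhe +6 (14 crossings)
3-colorings: 27 of 3^14, det 9 — tricolorable
note: the span of V is 6, forcing >= 6 crossings in any diagram


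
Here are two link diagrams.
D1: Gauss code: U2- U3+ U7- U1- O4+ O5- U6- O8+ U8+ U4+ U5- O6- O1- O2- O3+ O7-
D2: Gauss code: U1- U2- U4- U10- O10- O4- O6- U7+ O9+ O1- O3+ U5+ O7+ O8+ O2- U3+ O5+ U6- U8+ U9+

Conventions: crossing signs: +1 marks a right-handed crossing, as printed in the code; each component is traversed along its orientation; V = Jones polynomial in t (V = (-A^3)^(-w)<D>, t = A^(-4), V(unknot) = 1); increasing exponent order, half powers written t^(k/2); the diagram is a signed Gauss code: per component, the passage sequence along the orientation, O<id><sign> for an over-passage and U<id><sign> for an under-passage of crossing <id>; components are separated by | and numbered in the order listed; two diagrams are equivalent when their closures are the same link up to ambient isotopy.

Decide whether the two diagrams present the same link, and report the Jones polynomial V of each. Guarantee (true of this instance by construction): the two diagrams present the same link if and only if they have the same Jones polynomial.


equivalent: no
D1 (bracket A^-6; 8 crossings at w = -2): V = 1
D2 (bracket -A^-16 + A^-12 + A^-4; 10 crossings at w = 0): V = t + t^3 - t^4
key observation: 2 classes among 2 diagrams; unequal V(t) rules out equality


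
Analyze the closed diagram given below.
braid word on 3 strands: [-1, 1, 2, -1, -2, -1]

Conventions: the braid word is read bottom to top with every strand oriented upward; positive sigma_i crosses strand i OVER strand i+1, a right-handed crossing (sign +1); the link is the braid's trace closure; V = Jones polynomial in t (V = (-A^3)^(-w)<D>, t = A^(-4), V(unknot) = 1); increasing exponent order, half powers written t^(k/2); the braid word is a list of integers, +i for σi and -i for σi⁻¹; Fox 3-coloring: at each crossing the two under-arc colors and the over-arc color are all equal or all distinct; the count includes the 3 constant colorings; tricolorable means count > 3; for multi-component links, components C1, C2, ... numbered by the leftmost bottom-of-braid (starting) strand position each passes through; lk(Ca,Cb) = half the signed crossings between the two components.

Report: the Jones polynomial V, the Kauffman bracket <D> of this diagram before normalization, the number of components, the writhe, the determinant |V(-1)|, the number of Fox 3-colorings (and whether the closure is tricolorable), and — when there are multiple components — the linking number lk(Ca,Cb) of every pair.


V = 1
<D> = A^-6 (w = -2)
1 component over 6 crossings, w = -2
3 Fox colorings among 3^6, |V(-1)| = 1: not tricolorable
why: w = -2 (over 6 crossings) is diagram-only; (-A^3)^(2) removes it from V


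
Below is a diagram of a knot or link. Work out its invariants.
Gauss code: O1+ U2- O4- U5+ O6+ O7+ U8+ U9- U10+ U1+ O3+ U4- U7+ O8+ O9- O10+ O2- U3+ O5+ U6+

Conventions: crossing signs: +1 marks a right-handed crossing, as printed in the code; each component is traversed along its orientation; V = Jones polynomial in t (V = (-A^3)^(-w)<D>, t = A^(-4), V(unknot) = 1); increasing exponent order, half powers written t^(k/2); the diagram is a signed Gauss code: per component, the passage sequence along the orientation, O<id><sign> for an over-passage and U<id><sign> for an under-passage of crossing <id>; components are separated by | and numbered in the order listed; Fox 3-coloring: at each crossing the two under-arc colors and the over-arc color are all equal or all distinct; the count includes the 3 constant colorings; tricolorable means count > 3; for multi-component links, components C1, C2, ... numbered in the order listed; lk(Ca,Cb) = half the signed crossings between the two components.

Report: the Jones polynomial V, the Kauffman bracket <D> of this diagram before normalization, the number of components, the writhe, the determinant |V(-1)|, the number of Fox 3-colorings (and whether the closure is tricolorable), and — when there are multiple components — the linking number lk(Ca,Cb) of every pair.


Jones polynomial: V(t) = 2t - 2t^2 + 3t^3 - 3t^4 + 2t^5 - 2t^6 + t^7
<D> = A^-16 - 2A^-12 + 2A^-8 - 3A^-4 + 3 - 2A^4 + 2A^8; writhe +4
components 1, writhe +4 (10 crossings)
3-colorings: 9 of 3^10, det 15 — tricolorable
note: w = +4 (over 10 crossings) is diagram-only; (-A^3)^(-4) removes it from V


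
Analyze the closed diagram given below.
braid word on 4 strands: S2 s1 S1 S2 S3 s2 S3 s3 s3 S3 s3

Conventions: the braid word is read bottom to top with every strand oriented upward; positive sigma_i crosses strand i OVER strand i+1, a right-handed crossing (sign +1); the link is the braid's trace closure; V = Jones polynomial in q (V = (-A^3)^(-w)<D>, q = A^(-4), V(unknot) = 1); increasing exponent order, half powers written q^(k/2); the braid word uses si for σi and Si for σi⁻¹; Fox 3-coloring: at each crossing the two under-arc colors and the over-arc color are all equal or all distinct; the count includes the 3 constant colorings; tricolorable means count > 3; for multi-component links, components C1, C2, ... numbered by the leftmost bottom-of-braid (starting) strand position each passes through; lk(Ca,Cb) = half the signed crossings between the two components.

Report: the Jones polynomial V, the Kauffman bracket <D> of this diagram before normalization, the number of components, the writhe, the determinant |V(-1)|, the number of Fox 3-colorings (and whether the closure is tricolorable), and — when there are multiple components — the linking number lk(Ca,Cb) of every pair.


V(q) = q^-3 + q^-2 + q^-1 + 1
bracket: -A^-3 - A - A^5 - A^9, w = -1
3 components, writhe -1, over 11 crossings
lk(C1,C2) = 0
linking number lk(C1,C3) = 0
lk(C2,C3): -1
det 0, colorings 9 of 3^12 — tricolorable
observation: the span of V is 3, within the link bound 11 + 3 - 1


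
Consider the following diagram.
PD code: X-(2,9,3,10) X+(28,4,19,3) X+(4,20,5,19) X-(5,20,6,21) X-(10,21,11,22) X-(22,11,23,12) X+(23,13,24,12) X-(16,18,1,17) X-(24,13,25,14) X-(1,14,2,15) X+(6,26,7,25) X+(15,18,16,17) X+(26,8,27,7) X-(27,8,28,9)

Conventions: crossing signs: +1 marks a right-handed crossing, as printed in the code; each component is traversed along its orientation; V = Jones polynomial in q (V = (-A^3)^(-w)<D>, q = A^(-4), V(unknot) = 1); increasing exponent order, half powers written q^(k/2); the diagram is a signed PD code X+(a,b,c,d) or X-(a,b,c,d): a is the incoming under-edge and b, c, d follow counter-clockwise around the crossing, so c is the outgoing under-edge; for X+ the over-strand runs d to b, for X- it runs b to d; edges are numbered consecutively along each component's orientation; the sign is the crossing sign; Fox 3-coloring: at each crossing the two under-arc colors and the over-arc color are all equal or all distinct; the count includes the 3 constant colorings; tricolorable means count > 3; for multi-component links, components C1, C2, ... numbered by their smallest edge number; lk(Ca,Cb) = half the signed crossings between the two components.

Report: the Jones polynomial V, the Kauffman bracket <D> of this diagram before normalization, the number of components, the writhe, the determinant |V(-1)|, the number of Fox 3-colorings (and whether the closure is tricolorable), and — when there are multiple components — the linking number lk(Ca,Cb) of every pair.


V(q) = -q^-4 + q^-3 + q^-2 + q^-1 + 1 + q^2
bracket: A^-14 + A^-6 + A^-2 + A^2 + A^6 - A^10, w = -2
3 components, writhe -2, over 14 crossings
lk(C1,C2) = 0
linking number lk(C1,C3) = 0
lk(C2,C3): 0
det 0, colorings 9 of 3^15 — tricolorable
observation: summing lk over 3 pairs gives 0


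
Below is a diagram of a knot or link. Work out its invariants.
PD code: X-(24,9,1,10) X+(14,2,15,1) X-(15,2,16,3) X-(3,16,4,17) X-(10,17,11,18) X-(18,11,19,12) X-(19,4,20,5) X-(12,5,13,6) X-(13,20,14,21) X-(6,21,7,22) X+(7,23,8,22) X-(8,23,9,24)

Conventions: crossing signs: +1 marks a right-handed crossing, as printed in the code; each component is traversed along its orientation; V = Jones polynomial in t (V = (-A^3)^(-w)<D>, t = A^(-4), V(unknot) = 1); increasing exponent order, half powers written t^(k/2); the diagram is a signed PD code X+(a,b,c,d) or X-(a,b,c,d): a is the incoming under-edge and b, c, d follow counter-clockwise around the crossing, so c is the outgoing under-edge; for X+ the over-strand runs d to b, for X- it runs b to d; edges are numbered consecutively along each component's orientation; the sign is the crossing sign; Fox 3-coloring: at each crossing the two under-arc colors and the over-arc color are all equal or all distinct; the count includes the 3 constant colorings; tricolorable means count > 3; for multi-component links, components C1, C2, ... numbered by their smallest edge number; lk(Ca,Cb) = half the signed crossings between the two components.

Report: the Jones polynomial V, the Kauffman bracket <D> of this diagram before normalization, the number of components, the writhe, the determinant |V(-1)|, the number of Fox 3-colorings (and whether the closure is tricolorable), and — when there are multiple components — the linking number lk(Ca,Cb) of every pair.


V = -t^-8 + t^-5 + t^-3
<D> = A^-12 + A^-4 - A^8 (w = -8)
1 component over 12 crossings, w = -8
9 Fox colorings among 3^12, |V(-1)| = 3: tricolorable
why: V spans 5 powers of t: at least 5 crossings in any diagram


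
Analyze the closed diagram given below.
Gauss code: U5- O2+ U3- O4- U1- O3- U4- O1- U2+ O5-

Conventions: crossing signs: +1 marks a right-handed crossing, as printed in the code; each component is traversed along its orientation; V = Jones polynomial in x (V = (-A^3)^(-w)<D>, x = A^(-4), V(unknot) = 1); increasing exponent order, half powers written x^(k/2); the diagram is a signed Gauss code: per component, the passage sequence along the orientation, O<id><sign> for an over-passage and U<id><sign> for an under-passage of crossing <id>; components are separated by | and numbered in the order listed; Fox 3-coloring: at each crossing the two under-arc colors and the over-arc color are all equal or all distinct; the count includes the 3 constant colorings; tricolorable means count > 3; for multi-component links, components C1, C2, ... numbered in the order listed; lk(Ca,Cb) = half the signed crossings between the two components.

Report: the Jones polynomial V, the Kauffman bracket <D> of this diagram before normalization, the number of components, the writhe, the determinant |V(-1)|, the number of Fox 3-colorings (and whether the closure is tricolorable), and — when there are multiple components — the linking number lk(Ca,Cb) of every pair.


Jones polynomial: V(x) = -x^-4 + x^-3 + x^-1
<D> = -A^-5 - A^3 + A^7; writhe -3
components 1, writhe -3 (5 crossings)
3-colorings: 9 of 3^5, det 3 — tricolorable
note: w = -3 shifts under R1 moves; the (-A^3)^(3) factor cancels that in V


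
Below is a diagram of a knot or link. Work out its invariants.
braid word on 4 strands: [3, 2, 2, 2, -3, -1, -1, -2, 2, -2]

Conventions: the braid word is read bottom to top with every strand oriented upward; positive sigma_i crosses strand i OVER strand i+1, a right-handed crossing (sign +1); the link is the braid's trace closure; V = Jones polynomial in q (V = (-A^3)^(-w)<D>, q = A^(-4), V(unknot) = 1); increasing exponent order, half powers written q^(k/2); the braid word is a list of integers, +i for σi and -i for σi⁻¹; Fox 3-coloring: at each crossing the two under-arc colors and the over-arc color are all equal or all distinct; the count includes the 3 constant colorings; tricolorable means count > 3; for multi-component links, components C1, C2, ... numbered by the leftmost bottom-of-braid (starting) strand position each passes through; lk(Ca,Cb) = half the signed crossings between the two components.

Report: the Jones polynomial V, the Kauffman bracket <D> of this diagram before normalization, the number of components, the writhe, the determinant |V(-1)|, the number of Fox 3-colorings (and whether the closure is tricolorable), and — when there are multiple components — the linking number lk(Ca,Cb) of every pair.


V = -q^(-3/2) - 2q^(1/2) + q^(3/2) - q^(5/2) + q^(7/2)
<D> = A^-14 - A^-10 + A^-6 - 2A^-2 - A^6 (w = 0)
2 components over 10 crossings, w = 0
lk(C1,C2): -1
9 Fox colorings among 3^10, |V(-1)| = 6: tricolorable
why: det 6 = |V(-1)|; divisible by 3, so tricolorable


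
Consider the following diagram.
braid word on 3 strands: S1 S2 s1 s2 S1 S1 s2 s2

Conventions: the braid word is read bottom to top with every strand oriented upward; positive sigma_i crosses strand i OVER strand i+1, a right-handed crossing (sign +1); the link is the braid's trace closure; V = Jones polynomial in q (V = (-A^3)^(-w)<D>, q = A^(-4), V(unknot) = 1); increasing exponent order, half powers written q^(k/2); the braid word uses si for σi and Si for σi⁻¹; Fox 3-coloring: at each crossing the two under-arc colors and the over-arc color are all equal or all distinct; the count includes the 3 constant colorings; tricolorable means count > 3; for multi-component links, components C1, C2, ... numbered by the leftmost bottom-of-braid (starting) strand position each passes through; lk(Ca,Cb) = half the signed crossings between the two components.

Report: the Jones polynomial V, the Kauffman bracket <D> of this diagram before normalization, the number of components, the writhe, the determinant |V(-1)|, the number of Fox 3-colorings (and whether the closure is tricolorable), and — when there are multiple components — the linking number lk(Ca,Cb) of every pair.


V = -q^-3 + q^-2 - q^-1 + 3 - q + q^2 - q^3
<D> = -A^-12 + A^-8 - A^-4 + 3 - A^4 + A^8 - A^12 (w = 0)
1 component over 8 crossings, w = 0
27 Fox colorings among 3^8, |V(-1)| = 9: tricolorable
why: w = 0 shifts under R1 moves; the (-A^3)^(0) factor cancels that in V


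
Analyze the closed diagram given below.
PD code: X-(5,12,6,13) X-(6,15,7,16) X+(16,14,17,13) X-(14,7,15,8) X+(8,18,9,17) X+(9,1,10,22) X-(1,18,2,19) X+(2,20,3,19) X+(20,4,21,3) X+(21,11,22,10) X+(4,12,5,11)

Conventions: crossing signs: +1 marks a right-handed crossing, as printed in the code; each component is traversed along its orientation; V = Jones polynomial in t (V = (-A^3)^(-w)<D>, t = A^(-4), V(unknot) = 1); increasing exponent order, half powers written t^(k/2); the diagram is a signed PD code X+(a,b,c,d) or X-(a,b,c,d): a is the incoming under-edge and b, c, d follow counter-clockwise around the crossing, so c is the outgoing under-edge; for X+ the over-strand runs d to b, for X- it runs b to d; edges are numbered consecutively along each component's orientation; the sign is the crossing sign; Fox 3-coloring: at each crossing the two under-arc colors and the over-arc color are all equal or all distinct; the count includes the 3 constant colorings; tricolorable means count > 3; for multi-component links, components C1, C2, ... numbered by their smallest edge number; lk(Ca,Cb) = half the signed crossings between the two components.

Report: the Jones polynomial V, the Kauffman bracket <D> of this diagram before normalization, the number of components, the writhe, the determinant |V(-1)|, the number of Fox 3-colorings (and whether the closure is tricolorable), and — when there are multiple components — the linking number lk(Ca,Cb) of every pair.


V(t) = t^-1 - 1 + 2t - 2t^2 + 2t^3 - 2t^4 + t^5
bracket: -A^-11 + 2A^-7 - 2A^-3 + 2A - 2A^5 + A^9 - A^13, w = +3
1 component, writhe +3, over 11 crossings
det 11, colorings 3 of 3^11 — not tricolorable
observation: w = +3 shifts under R1 moves; the (-A^3)^(-3) factor cancels that in V


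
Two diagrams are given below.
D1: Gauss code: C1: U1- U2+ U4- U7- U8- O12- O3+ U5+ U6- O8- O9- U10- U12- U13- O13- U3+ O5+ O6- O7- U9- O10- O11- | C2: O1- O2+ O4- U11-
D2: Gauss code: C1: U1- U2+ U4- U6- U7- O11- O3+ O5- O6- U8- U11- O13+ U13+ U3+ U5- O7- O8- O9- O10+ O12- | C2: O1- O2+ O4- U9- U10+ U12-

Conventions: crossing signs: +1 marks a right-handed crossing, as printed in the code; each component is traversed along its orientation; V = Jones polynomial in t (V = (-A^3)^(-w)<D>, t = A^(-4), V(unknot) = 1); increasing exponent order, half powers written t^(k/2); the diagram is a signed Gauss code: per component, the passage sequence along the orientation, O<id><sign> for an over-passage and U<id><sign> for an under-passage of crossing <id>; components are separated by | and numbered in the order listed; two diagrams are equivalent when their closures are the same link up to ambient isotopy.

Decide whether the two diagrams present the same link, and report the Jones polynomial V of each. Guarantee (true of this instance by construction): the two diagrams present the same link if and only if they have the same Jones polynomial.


equivalent: yes
D1 (bracket A^-15 + 2A^-7 - A^-3 + A - A^5; 13 crossings at w = -7): V = t^(-13/2) - t^(-11/2) + t^(-9/2) - 2t^(-7/2) - t^(-3/2)
V(D2) = t^(-13/2) - t^(-11/2) + t^(-9/2) - 2t^(-7/2) - t^(-3/2)  [13 crossings, <D> = A^-9 + 2A^-1 - A^3 + A^7 - A^11, w = -5]
observation: all 2 diagrams share one V(t), hence one class


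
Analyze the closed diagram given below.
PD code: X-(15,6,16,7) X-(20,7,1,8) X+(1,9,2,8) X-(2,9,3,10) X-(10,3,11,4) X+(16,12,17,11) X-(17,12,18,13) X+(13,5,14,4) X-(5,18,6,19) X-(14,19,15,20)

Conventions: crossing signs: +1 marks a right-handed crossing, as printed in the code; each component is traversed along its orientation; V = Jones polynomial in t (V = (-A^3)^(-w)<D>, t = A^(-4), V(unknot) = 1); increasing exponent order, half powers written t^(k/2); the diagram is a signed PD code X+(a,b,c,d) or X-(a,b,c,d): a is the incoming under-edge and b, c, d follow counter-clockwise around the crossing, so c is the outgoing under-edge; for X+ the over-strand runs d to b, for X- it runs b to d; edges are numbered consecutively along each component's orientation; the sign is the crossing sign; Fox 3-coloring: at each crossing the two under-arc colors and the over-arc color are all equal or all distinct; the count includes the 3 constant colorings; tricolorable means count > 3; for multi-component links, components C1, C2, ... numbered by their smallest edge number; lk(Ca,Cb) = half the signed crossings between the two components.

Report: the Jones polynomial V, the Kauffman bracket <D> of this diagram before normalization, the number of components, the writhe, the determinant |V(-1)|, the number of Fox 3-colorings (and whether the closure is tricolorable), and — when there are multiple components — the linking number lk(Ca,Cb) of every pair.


V = -t^-4 + t^-3 + t^-1
<D> = A^-8 + 1 - A^4 (w = -4)
1 component over 10 crossings, w = -4
9 Fox colorings among 3^10, |V(-1)| = 3: tricolorable
why: |V(-1)| = 3: so tricolorable, since 3 divides 3


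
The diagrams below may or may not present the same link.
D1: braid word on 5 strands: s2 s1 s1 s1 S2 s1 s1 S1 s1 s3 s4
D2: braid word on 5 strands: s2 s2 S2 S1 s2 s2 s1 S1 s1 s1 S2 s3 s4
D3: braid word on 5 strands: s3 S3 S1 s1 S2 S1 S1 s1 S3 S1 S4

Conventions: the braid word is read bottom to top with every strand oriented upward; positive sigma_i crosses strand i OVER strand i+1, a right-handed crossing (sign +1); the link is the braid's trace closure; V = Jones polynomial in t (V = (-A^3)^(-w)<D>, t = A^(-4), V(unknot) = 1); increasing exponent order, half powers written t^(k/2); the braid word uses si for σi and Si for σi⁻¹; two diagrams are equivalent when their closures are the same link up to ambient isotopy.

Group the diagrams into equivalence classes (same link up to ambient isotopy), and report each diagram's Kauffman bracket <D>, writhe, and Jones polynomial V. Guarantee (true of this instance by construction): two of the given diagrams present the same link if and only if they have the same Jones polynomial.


classes: {D1} | {D2} | {D3}
V(D1) = -t^(3/2) - 2t^(7/2) + t^(9/2) - t^(11/2) + t^(13/2)  [11 crossings, <D> = -A^-5 + A^-1 - A^3 + 2A^7 + A^15, w = +7]
D2 (bracket A^5 + A^13; 13 crossings at w = +5): V = -t^(1/2) - t^(5/2)
V(D3) = -t^(-5/2) - t^(-1/2)  (w -5, c 11, <D> = A^-13 + A^-5)
insight: 3 classes among 3 diagrams; unequal V(t) rules out equality


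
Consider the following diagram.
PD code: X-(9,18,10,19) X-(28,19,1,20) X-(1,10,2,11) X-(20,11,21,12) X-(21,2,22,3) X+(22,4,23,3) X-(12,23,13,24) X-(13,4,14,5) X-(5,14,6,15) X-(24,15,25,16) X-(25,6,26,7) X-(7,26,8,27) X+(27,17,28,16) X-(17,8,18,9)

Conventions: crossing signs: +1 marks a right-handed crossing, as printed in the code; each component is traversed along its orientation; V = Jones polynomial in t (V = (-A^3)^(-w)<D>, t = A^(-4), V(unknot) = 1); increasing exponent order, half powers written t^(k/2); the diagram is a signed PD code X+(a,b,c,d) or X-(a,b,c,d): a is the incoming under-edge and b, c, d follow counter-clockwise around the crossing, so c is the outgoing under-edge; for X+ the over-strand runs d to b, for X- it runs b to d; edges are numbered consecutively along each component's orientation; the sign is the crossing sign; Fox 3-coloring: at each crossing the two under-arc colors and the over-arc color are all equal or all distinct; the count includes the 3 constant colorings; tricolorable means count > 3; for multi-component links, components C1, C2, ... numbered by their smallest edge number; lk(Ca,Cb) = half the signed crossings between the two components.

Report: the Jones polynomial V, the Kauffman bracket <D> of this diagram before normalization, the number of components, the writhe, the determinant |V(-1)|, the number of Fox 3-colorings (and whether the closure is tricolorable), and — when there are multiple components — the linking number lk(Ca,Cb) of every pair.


Jones polynomial: V(t) = -t^-10 + t^-6 + t^-4
<D> = A^-14 + A^-6 - A^10; writhe -10
components 1, writhe -10 (14 crossings)
3-colorings: 3 of 3^14, det 1 — not tricolorable
note: det 1 = |V(-1)|; not divisible by 3, so not tricolorable


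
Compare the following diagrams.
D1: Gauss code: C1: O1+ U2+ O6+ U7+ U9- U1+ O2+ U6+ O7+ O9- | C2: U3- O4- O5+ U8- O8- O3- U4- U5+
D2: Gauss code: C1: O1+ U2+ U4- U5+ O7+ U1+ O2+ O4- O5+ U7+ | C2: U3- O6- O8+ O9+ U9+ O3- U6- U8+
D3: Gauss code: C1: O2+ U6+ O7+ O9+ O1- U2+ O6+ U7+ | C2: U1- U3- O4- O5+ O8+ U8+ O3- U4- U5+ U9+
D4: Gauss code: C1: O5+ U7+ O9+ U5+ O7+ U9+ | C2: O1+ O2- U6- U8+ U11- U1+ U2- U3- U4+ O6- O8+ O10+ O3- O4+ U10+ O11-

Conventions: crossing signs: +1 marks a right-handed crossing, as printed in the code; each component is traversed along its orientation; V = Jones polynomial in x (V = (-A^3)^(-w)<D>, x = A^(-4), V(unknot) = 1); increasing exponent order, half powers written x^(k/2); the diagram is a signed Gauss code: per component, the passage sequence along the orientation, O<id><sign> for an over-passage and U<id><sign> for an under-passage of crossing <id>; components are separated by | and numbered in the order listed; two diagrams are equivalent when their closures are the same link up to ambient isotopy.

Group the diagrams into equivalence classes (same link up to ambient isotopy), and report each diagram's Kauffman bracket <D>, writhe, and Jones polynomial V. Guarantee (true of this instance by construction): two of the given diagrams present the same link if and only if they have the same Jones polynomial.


equivalence classes: {D1, D2, D3, D4}
D1 (bracket -A^-15 + A^-7 + A^-3 + A; 9 crossings at w = +1): V = -x^(1/2) - x^(3/2) - x^(5/2) + x^(9/2)
V(D2) = -x^(1/2) - x^(3/2) - x^(5/2) + x^(9/2)  [9 crossings, <D> = -A^-9 + A^-1 + A^3 + A^7, w = +3]
V(D3) = -x^(1/2) - x^(3/2) - x^(5/2) + x^(9/2)  [9 crossings, <D> = -A^-9 + A^-1 + A^3 + A^7, w = +3]
V(D4) = -x^(1/2) - x^(3/2) - x^(5/2) + x^(9/2)  (w +3, c 11, <D> = -A^-9 + A^-1 + A^3 + A^7)
key observation: all 4 diagrams share one V(x), hence one class


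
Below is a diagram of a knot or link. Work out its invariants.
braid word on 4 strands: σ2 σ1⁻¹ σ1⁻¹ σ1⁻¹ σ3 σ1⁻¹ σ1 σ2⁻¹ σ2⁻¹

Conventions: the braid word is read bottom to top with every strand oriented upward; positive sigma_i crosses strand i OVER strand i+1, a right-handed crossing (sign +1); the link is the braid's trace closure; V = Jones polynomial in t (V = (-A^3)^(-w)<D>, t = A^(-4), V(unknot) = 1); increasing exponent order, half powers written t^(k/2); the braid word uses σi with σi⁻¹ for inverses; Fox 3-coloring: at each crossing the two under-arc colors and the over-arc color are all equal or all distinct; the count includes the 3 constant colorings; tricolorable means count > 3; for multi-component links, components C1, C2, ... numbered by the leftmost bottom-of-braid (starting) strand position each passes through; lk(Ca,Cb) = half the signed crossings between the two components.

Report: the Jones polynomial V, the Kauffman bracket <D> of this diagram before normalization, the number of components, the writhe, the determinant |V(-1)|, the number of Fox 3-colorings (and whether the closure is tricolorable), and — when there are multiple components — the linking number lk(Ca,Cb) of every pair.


Jones polynomial: V(t) = -t^-4 + t^-3 + t^-1
<D> = -A^-5 - A^3 + A^7; writhe -3
components 1, writhe -3 (9 crossings)
3-colorings: 9 of 3^9, det 3 — tricolorable
note: the span of V is 3, forcing >= 3 crossings in any diagram


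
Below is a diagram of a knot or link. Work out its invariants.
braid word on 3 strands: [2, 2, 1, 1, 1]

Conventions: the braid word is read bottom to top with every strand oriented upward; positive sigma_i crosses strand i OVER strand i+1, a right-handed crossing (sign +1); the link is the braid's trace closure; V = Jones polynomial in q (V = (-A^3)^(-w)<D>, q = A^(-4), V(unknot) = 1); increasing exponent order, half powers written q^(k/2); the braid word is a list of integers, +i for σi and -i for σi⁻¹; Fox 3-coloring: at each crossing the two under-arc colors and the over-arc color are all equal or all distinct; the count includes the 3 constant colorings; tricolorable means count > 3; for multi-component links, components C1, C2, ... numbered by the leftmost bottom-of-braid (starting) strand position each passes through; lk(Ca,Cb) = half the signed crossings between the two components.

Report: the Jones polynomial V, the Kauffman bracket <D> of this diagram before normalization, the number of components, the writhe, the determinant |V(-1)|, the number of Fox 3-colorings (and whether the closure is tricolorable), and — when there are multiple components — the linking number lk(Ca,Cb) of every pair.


Jones polynomial: V(q) = -q^(3/2) - 2q^(7/2) + q^(9/2) - q^(11/2) + q^(13/2)
<D> = -A^-11 + A^-7 - A^-3 + 2A + A^9; writhe +5
components 2, writhe +5 (5 crossings)
linking number lk(C1,C2) = +1
3-colorings: 9 of 3^5, det 6 — tricolorable
note: w = +5 shifts under R1 moves; the (-A^3)^(-5) factor cancels that in V


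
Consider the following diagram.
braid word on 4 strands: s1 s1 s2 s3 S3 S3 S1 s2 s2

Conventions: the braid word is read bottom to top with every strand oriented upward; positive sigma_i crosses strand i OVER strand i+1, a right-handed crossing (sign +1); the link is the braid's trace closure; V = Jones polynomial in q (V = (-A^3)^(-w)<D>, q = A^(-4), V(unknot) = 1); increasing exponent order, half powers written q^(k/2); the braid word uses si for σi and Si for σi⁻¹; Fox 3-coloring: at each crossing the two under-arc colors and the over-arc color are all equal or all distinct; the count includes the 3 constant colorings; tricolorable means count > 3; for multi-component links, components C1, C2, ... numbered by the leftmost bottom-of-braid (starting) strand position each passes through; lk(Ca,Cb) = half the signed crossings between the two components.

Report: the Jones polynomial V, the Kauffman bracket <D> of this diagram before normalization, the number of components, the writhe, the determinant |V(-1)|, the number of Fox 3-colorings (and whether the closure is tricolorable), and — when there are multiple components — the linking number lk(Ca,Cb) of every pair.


V = q - q^2 + 2q^3 - q^4 + q^5 - q^6
<D> = A^-15 - A^-11 + A^-7 - 2A^-3 + A - A^5 (w = +3)
1 component over 9 crossings, w = +3
3 Fox colorings among 3^9, |V(-1)| = 7: not tricolorable
why: |V(-1)| = 7: so not tricolorable, since 3 does not divide 7


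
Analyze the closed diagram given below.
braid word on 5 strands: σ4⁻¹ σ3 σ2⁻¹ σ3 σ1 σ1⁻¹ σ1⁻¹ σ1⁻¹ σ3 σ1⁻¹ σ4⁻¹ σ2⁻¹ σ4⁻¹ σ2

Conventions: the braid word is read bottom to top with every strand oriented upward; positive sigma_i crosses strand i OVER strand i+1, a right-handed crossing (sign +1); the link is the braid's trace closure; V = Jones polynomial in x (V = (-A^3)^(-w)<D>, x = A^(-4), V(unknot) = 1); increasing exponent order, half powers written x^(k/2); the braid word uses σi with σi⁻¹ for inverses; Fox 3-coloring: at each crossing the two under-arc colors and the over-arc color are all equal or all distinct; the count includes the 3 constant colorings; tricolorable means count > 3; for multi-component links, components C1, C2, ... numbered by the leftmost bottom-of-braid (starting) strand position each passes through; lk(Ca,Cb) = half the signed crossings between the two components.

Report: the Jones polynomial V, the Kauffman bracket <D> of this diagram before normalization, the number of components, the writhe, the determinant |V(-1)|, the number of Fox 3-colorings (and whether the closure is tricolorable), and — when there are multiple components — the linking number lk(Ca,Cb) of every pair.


Jones polynomial: V(x) = x^-7 - 2x^-6 + 2x^-5 - 5x^-4 + 5x^-3 - 3x^-2 + 5x^-1 - 2 + x - x^2
<D> = -A^-20 + A^-16 - 2A^-12 + 5A^-8 - 3A^-4 + 5 - 5A^4 + 2A^8 - 2A^12 + A^16; writhe -4
components 1, writhe -4 (14 crossings)
3-colorings: 81 of 3^14, det 27 — tricolorable
note: det 27 = |V(-1)|; divisible by 3, so tricolorable


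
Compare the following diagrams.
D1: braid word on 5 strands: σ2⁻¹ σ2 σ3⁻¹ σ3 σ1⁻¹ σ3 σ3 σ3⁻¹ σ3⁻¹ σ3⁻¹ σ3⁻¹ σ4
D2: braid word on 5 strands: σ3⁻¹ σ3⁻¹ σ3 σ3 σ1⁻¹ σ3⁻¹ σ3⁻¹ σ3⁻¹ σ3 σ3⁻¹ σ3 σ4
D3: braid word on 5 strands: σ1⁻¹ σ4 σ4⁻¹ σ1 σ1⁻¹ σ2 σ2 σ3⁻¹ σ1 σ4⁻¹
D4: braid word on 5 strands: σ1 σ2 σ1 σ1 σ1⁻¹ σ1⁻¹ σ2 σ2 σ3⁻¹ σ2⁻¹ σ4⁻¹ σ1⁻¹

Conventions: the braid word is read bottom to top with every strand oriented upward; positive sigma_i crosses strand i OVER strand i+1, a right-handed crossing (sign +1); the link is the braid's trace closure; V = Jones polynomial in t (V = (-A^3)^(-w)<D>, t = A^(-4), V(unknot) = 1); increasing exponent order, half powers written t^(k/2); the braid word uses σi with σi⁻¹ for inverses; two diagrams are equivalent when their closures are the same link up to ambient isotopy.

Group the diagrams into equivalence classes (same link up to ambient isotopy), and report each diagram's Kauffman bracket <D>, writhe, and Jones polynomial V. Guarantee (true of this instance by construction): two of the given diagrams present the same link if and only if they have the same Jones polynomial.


grouping into links: {D1, D2} | {D3, D4}
V(D1) = t^-3 + t^-2 + t^-1 + 1  (w -2, c 12, <D> = A^-6 + A^-2 + A^2 + A^6)
D2 (bracket A^-6 + A^-2 + A^2 + A^6; 12 crossings at w = -2): V = t^-3 + t^-2 + t^-1 + 1
V(D3) = 1 + t + t^2 + t^3  [10 crossings, <D> = A^-12 + A^-8 + A^-4 + 1, w = 0]
D4 (bracket A^-12 + A^-8 + A^-4 + 1; 12 crossings at w = 0): V = 1 + t + t^2 + t^3
key observation: V(t) takes 2 values over 4 diagrams, fixing the grouping


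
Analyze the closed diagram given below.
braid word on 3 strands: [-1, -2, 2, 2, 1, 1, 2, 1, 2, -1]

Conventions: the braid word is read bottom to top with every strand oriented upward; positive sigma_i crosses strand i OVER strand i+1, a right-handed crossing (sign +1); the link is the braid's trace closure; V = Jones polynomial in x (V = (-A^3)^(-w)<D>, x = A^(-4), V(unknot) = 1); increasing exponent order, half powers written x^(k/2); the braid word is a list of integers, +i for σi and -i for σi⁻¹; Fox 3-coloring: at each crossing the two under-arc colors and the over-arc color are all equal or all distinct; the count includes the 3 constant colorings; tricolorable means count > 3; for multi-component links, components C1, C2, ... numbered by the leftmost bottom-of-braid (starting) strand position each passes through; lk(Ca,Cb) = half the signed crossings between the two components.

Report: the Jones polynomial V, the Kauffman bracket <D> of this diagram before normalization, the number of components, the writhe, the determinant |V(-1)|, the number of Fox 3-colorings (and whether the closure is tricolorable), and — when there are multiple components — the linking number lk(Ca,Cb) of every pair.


V(x) = x - x^2 + 2x^3 - x^4 + x^5 - x^6
bracket: -A^-12 + A^-8 - A^-4 + 2 - A^4 + A^8, w = +4
1 component, writhe +4, over 10 crossings
det 7, colorings 3 of 3^10 — not tricolorable
observation: the word shrinks to σ1⁻¹ σ2 σ1 σ1 σ2 σ1 σ2 σ1⁻¹ after cancelling


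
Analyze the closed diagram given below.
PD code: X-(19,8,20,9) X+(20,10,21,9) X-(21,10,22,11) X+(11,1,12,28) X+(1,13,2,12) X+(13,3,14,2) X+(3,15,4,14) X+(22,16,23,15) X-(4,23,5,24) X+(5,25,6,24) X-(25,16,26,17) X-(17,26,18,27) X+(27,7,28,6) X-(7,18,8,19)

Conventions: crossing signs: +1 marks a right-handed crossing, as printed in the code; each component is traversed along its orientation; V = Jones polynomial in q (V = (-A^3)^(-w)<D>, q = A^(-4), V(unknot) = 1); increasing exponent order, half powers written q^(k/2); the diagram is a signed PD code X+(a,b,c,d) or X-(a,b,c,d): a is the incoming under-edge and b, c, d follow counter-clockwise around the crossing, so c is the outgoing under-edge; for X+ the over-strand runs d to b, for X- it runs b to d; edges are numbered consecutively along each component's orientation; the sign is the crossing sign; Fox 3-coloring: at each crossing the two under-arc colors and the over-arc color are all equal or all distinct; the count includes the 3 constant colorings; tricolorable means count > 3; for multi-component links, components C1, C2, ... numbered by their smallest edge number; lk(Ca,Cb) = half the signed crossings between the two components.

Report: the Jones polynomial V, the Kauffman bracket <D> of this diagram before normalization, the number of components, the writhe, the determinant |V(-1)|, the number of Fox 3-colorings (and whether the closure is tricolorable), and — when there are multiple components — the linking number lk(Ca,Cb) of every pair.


V(q) = -q^-2 + 2q^-1 - 2 + 4q - 4q^2 + 4q^3 - 3q^4 + 2q^5 - q^6
bracket: -A^-18 + 2A^-14 - 3A^-10 + 4A^-6 - 4A^-2 + 4A^2 - 2A^6 + 2A^10 - A^14, w = +2
1 component, writhe +2, over 14 crossings
det 23, colorings 3 of 3^14 — not tricolorable
observation: det 23 = |V(-1)|; not divisible by 3, so not tricolorable


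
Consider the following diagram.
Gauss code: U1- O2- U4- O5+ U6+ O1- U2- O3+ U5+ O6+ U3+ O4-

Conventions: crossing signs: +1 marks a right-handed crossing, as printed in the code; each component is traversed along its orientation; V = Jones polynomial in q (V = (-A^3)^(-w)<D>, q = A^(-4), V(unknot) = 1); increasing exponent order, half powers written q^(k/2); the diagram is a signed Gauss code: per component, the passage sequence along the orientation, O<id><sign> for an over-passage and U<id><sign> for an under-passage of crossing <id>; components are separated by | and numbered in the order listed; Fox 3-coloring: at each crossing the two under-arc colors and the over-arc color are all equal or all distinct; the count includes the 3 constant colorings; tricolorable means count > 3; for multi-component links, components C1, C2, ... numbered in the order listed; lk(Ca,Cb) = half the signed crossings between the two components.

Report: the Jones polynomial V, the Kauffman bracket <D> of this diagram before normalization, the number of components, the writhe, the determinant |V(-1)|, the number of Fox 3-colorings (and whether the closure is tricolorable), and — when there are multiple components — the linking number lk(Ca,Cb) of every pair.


V(q) = -q^-3 + 2q^-2 - 2q^-1 + 3 - 2q + 2q^2 - q^3
bracket: -A^-12 + 2A^-8 - 2A^-4 + 3 - 2A^4 + 2A^8 - A^12, w = 0
1 component, writhe 0, over 6 crossings
det 13, colorings 3 of 3^6 — not tricolorable
observation: the span of V is 6, forcing >= 6 crossings in any diagram


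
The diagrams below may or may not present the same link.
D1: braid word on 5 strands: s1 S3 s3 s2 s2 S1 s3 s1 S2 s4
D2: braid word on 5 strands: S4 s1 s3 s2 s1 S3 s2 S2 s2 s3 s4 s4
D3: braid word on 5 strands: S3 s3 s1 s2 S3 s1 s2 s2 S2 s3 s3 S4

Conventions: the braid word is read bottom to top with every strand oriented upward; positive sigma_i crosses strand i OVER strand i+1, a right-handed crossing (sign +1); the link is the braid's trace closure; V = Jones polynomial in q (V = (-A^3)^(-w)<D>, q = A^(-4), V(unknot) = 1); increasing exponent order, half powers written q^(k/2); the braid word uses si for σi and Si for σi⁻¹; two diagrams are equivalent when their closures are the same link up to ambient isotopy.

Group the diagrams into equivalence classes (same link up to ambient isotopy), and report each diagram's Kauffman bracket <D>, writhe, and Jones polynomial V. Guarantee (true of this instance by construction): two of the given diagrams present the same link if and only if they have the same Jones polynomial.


equivalence classes: {D1} | {D2, D3}
D1 (bracket A^12; 10 crossings at w = +4): V = 1
V(D2) = q - q^2 + 2q^3 - q^4 + q^5 - q^6  (w +6, c 12, <D> = -A^-6 + A^-2 - A^2 + 2A^6 - A^10 + A^14)
V(D3) = q - q^2 + 2q^3 - q^4 + q^5 - q^6  [12 crossings, <D> = -A^-12 + A^-8 - A^-4 + 2 - A^4 + A^8, w = +4]
key observation: comparing 3 Jones polynomials yields 2 groups


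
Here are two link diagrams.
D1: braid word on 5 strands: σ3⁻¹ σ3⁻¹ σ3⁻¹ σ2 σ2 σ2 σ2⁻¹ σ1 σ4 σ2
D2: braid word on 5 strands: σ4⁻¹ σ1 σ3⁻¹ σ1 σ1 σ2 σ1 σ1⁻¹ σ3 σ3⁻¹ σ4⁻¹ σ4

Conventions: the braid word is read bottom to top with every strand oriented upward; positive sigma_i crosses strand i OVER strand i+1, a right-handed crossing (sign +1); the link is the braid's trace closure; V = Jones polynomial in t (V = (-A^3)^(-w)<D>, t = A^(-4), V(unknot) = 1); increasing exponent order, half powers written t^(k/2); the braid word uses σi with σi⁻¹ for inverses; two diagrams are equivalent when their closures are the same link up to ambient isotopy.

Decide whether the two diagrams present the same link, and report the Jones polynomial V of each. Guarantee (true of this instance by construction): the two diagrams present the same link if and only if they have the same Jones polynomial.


same link: no
V(D1) = -t^-3 + t^-2 - t^-1 + 3 - t + t^2 - t^3  [10 crossings, <D> = -A^-6 + A^-2 - A^2 + 3A^6 - A^10 + A^14 - A^18, w = +2]
D2 (bracket -A^-10 + A^-6 + A^2; 12 crossings at w = +2): V = t + t^3 - t^4
note: comparing 2 Jones polynomials yields 2 groups
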